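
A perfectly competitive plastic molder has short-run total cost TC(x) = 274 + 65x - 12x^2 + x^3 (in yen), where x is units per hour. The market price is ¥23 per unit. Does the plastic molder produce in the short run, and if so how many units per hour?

Strip out fixed cost: VC = 65x - 12x^2 + x^3. Then AVC = 65 - 12x + x^2 and MC = 65 - 24x + 3x^2.
AVC is minimized where dAVC/dx = -12 + 2x = 0, at x = 6; min AVC = 65 - 12·6 + 6^2 = ¥29.
With P < min AVC (¥23 < ¥29), every unit sold adds to the loss.
Shutting down limits the loss to fixed cost, ¥274.

Shut down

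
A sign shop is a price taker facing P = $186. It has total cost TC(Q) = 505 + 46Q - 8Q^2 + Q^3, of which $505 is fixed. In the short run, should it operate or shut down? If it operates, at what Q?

Produce at Q = 10

Strip out fixed cost: VC = 46Q - 8Q^2 + Q^3. Then AVC = 46 - 8Q + Q^2 and MC = 46 - 16Q + 3Q^2.
The AVC parabola has its vertex at Q = 8/2 = 4, where AVC = 46 - 8·4 + 4^2 = $30.
P = $186 exceeds min AVC = $30, so the firm stays open.
Solving P = MC: -140 - 16Q + 3Q^2 = 0 ⇒ Q = -14/3 or 10. On the upward-sloping branch, Q* = 10.
Check: AVC at Q = 10 is $66 ≤ P, so revenue covers variable cost.
Profit = P·Q − TC = 186·10 − 1165 = $695.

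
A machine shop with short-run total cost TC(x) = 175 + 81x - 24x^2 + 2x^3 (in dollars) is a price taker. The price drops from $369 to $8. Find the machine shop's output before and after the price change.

Output falls from 12 to 0 (the firm shuts down)

AVC = 81 - 24x + 2x^2, minimized at x = 6 where min AVC = $9. MC = 81 - 48x + 6x^2.
At P = $369 ≥ min AVC, set P = MC on the rising branch: x = 12.
At P = $8 < min AVC = $9, price no longer covers variable cost at any output, so the firm shuts down: x = 0.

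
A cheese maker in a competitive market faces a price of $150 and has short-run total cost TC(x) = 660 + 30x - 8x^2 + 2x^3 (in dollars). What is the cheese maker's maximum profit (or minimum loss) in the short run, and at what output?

Profit = -$84 at x = 6

AVC = 30 - 8x + 2x^2; min AVC = $22 at x = 2. Since P = $150 ≥ min AVC, the firm produces.
MC = 30 - 16x + 6x^2. Setting P = MC and taking the root on the rising branch gives x* = 6.
TR = 150·6 = 900. TC = 660 + 324 = 984. Profit = 900 − 984 = -$84.
That loss of $84 beats the $660 the firm would lose by shutting down; producing recovers $576 of fixed cost.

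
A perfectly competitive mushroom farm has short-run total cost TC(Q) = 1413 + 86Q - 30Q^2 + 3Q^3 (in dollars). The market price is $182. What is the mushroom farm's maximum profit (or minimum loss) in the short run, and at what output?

Profit = -$261 at Q = 8

AVC = 86 - 30Q + 3Q^2 has its minimum $11 at Q = 5; price $182 clears that bar, so the firm operates.
With MC = 86 - 60Q + 9Q^2, P = MC on the upward-sloping part at Q* = 8.
TR = 182·8 = 1456. TC = 1413 + 304 = 1717. Profit = 1456 − 1717 = -$261.
That loss of $261 beats the $1413 the firm would lose by shutting down; producing recovers $1152 of fixed cost.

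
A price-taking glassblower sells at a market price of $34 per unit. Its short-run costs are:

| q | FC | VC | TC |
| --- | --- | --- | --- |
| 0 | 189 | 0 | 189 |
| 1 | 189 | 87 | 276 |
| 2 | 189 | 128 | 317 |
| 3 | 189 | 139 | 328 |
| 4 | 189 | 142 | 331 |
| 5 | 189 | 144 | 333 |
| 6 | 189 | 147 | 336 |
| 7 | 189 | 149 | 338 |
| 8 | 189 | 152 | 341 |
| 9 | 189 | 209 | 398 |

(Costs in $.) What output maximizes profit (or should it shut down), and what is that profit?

Profit at each row (π = 34q − TC): q=0: -189; q=1: -242; q=2: -249; q=3: -226; q=4: -195; q=5: -163; q=6: -132; q=7: -100; q=8: -69; q=9: -92.
Profit is maximized at q = 8. AVC there is 152/8 = $19 ≤ P, so producing beats shutting down (which would give -$189).

q = 8; profit = -$69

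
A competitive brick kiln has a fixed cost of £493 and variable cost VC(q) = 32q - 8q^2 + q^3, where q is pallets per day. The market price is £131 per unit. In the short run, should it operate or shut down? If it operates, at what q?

Produce at q = 9

From TC, MC = TC'(q) = 32 - 16q + 3q^2 and AVC = VC/q = 32 - 8q + q^2.
The AVC parabola has its vertex at q = 8/2 = 4, where AVC = 32 - 8·4 + 4^2 = £16.
P = £131 exceeds min AVC = £16, so the firm stays open.
P = MC gives -99 - 16q + 3q^2 = 0, with roots -11/3 and 9. Take the larger (rising MC): q* = 9.
Check: AVC at q = 9 is £41 ≤ P, so revenue covers variable cost.
Profit = P·q − TC = 131·9 − 862 = £317.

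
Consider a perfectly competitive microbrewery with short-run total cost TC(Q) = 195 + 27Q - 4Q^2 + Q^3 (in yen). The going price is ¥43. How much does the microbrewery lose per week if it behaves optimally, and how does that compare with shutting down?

AVC = 27 - 4Q + Q^2 has its minimum ¥23 at Q = 2; price ¥43 clears that bar, so the firm operates.
With MC = 27 - 8Q + 3Q^2, P = MC on the upward-sloping part at Q* = 4.
TR = 43·4 = 172. TC = 195 + 108 = 303. Profit = 172 − 303 = -¥131.
That loss of ¥131 beats the ¥195 the firm would lose by shutting down; producing recovers ¥64 of fixed cost.

Profit = -¥131 at Q = 4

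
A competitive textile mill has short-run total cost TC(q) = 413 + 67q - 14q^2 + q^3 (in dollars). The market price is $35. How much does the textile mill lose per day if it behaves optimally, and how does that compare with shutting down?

Profit = -$285 at q = 8

AVC = 67 - 14q + q^2 has its minimum $18 at q = 7; price $35 clears that bar, so the firm operates.
With MC = 67 - 28q + 3q^2, P = MC on the upward-sloping part at q* = 8.
TR = 35·8 = 280. TC = 413 + 152 = 565. Profit = 280 − 565 = -$285.
By producing, the firm covers all variable cost plus $128 of fixed cost; shutting down would lose the full $413.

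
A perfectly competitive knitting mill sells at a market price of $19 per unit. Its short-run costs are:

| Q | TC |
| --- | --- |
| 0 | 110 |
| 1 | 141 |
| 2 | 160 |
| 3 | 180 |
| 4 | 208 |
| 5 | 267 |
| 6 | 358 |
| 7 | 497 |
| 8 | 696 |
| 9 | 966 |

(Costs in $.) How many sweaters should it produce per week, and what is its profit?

Tabulate TR − TC: Q=0: -110; Q=1: -122; Q=2: -122; Q=3: -123; Q=4: -132; Q=5: -172; Q=6: -244; Q=7: -364; Q=8: -544; Q=9: -795.
Profit is highest at Q = 0. Equivalently, the lowest AVC in the table is 70/3 ≈ $23.33 at Q = 3, and P = $19 falls below it — price never covers variable cost, so the firm shuts down and loses only its fixed cost.

Q = 0 (shut down); profit = -$110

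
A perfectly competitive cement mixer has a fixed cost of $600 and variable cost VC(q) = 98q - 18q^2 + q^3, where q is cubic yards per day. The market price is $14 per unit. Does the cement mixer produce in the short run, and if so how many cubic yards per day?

Variable cost is VC = 98q - 18q^2 + q^3, so AVC = VC/q = 98 - 18q + q^2 and MC = dTC/dq = 98 - 36q + 3q^2.
AVC is minimized where dAVC/dq = -18 + 2q = 0, at q = 9; min AVC = 98 - 18·9 + 9^2 = $17.
P = $14 lies below min AVC = $17; no output level covers variable cost.
The firm minimizes its loss by shutting down and losing only its fixed cost of $600.

Shut down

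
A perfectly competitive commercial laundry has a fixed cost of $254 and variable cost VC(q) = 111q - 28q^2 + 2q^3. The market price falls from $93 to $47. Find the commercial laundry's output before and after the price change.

AVC = 111 - 28q + 2q^2, minimized at q = 7 where min AVC = $13. MC = 111 - 56q + 6q^2.
With P = $93 above the shutdown price, P = MC gives q = 9.
At P = $47 ≥ min AVC, set P = MC: q = 8. The firm stays open but cuts output.

Output falls from 9 to 8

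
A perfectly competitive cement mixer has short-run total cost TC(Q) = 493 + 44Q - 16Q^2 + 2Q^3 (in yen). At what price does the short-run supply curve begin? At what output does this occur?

The firm shuts down when price falls below the minimum of average variable cost. AVC = VC/Q = 44 - 16Q + 2Q^2.
dAVC/dQ = -16 + 4Q = 0 gives Q = 4. min AVC = 44 - 16·4 + 2·4^2 = 12.
For P < ¥12 the firm produces nothing.

¥12 per unit, at Q = 4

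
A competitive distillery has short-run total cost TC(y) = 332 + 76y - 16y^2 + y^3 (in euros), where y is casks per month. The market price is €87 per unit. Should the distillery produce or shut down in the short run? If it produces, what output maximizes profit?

From TC, MC = TC'(y) = 76 - 32y + 3y^2 and AVC = VC/y = 76 - 16y + y^2.
AVC hits its minimum where MC = AVC, at y = 8, giving min AVC = 76 - 16·8 + 8^2 = €12.
Because €87 ≥ €12, revenue can cover variable cost; the firm operates.
Solving P = MC: -11 - 32y + 3y^2 = 0 ⇒ y = -1/3 or 11. On the upward-sloping branch, y* = 11.
Check: AVC at y = 11 is €21 ≤ P, so revenue covers variable cost.
Profit = P·y − TC = 87·11 − 563 = €394.

Produce at y = 11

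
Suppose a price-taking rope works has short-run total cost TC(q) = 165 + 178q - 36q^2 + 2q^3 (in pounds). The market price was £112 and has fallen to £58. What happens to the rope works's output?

MC = 178 - 72q + 6q^2; the shutdown threshold is min AVC = £16 (at q = 9).
With P = £112 above the shutdown price, P = MC gives q = 11.
At P = £58 ≥ min AVC, set P = MC: q = 10. The firm stays open but cuts output.

Output falls from 11 to 10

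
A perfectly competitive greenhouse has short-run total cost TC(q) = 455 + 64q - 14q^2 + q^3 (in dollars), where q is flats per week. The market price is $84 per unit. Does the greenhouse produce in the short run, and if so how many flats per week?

From TC, MC = TC'(q) = 64 - 28q + 3q^2 and AVC = VC/q = 64 - 14q + q^2.
AVC is minimized where dAVC/dq = -14 + 2q = 0, at q = 7; min AVC = 64 - 14·7 + 7^2 = $15.
P = $84 exceeds min AVC = $15, so the firm stays open.
P = MC gives -20 - 28q + 3q^2 = 0, with roots -2/3 and 10. Take the larger (rising MC): q* = 10.
Check: AVC at q = 10 is $24 ≤ P, so revenue covers variable cost.
Profit = P·q − TC = 84·10 − 695 = $145.

Produce at q = 10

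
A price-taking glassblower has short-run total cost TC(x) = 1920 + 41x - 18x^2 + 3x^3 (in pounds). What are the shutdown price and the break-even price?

Shutdown price = £14; break-even price = £329

Shutdown price = min AVC. AVC = 41 - 18x + 3x^2, with vertex at x = 3 and minimum £14.
ATC = 1920/x + 41 - 18x + 3x^2. Setting dATC/dx = −1920/x^2 − 18 + 6x = 0 gives x = 8 (since 6·8^3 − 18·8^2 = 1920).
min ATC = 1920/8 + 41 − 18·8 + 3·8^2 = £329. That is the break-even price.
Between these two prices the firm operates at a loss; above £329 it earns a profit.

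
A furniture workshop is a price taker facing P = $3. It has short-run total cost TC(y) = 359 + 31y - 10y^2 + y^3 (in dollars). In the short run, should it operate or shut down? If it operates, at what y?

Variable cost is VC = 31y - 10y^2 + y^3, so AVC = VC/y = 31 - 10y + y^2 and MC = dTC/dy = 31 - 20y + 3y^2.
AVC hits its minimum where MC = AVC, at y = 5, giving min AVC = 31 - 10·5 + 5^2 = $6.
P = $3 lies below min AVC = $6; no output level covers variable cost.
Best response: produce nothing and absorb the $359 fixed cost.

Shut down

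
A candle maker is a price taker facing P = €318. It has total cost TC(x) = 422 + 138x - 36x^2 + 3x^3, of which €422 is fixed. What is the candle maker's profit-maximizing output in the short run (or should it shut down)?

Produce at x = 10

Variable cost is VC = 138x - 36x^2 + 3x^3, so AVC = VC/x = 138 - 36x + 3x^2 and MC = dTC/dx = 138 - 72x + 9x^2.
AVC hits its minimum where MC = AVC, at x = 6, giving min AVC = 138 - 36·6 + 3·6^2 = €30.
Since P = €318 ≥ min AVC = €30, price covers variable cost and the firm should produce.
Solving P = MC: -180 - 72x + 9x^2 = 0 ⇒ x = -2 or 10. On the upward-sloping branch, x* = 10.
Check: AVC at x = 10 is €78 ≤ P, so revenue covers variable cost.
Profit = P·x − TC = 318·10 − 1202 = €1978.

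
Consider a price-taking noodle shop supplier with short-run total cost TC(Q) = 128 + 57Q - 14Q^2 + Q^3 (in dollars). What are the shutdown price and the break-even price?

Shutdown price = $8; break-even price = $25

Shutdown price = min AVC. AVC = 57 - 14Q + Q^2, with vertex at Q = 7 and minimum $8.
ATC = 128/Q + 57 - 14Q + Q^2. Setting dATC/dQ = −128/Q^2 − 14 + 2Q = 0 gives Q = 8 (since 2·8^3 − 14·8^2 = 128).
min ATC = 128/8 + 57 − 14·8 + 8^2 = $25. That is the break-even price.
Between these two prices the firm operates at a loss; above $25 it earns a profit.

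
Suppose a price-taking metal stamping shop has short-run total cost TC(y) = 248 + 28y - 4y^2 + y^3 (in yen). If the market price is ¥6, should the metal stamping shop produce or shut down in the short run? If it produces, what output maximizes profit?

Shut down

Strip out fixed cost: VC = 28y - 4y^2 + y^3. Then AVC = 28 - 4y + y^2 and MC = 28 - 8y + 3y^2.
AVC hits its minimum where MC = AVC, at y = 2, giving min AVC = 28 - 4·2 + 2^2 = ¥24.
Since P = ¥6 < min AVC = ¥24, price fails to cover variable cost at any output.
Best response: produce nothing and absorb the ¥248 fixed cost.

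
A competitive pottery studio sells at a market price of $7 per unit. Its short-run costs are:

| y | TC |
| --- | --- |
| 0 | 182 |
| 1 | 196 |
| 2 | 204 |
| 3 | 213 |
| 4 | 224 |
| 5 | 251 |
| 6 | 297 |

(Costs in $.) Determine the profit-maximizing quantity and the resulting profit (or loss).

Tabulate TR − TC: y=0: -182; y=1: -189; y=2: -190; y=3: -192; y=4: -196; y=5: -216; y=6: -255.
Profit is highest at y = 0. Equivalently, the lowest AVC in the table is 31/3 ≈ $10.33 at y = 3, and P = $7 falls below it — price never covers variable cost, so the firm shuts down and loses only its fixed cost.

y = 0 (shut down); profit = -$182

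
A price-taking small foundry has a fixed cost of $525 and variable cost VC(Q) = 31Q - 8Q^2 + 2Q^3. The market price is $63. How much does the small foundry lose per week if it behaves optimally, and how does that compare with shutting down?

Profit = -$397 at Q = 4

AVC = 31 - 8Q + 2Q^2 has its minimum $23 at Q = 2; price $63 clears that bar, so the firm operates.
MC = 31 - 16Q + 6Q^2. Setting P = MC and taking the root on the rising branch gives Q* = 4.
TR = 63·4 = 252. TC = 525 + 124 = 649. Profit = 252 − 649 = -$397.
By producing, the firm covers all variable cost plus $128 of fixed cost; shutting down would lose the full $525.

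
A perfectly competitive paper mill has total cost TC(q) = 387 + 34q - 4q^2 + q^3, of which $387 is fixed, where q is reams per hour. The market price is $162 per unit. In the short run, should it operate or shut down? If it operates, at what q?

Produce at q = 8

From TC, MC = TC'(q) = 34 - 8q + 3q^2 and AVC = VC/q = 34 - 4q + q^2.
The AVC parabola has its vertex at q = 4/2 = 2, where AVC = 34 - 4·2 + 2^2 = $30.
Since P = $162 ≥ min AVC = $30, price covers variable cost and the firm should produce.
Set P = MC: 162 = 34 - 8q + 3q^2 → -128 - 8q + 3q^2 = 0. The roots are q = -16/3 and q = 8; the profit-maximizing output is on the rising part of MC, so q* = 8.
Check: AVC at q = 8 is $66 ≤ P, so revenue covers variable cost.
Profit = P·q − TC = 162·8 − 915 = $381.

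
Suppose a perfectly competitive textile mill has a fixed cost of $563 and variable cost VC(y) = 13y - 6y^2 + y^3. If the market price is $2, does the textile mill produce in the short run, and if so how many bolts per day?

Shut down

From TC, MC = TC'(y) = 13 - 12y + 3y^2 and AVC = VC/y = 13 - 6y + y^2.
AVC hits its minimum where MC = AVC, at y = 3, giving min AVC = 13 - 6·3 + 3^2 = $4.
P = $2 lies below min AVC = $4; no output level covers variable cost.
The firm minimizes its loss by shutting down and losing only its fixed cost of $563.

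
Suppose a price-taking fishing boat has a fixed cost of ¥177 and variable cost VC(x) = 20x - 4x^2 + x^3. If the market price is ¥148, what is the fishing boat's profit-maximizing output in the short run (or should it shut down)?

Produce at x = 8

From TC, MC = TC'(x) = 20 - 8x + 3x^2 and AVC = VC/x = 20 - 4x + x^2.
AVC is minimized where dAVC/dx = -4 + 2x = 0, at x = 2; min AVC = 20 - 4·2 + 2^2 = ¥16.
Since P = ¥148 ≥ min AVC = ¥16, price covers variable cost and the firm should produce.
Set P = MC: 148 = 20 - 8x + 3x^2 → -128 - 8x + 3x^2 = 0. The roots are x = -16/3 and x = 8; the profit-maximizing output is on the rising part of MC, so x* = 8.
Check: AVC at x = 8 is ¥52 ≤ P, so revenue covers variable cost.
Profit = P·x − TC = 148·8 − 593 = ¥591.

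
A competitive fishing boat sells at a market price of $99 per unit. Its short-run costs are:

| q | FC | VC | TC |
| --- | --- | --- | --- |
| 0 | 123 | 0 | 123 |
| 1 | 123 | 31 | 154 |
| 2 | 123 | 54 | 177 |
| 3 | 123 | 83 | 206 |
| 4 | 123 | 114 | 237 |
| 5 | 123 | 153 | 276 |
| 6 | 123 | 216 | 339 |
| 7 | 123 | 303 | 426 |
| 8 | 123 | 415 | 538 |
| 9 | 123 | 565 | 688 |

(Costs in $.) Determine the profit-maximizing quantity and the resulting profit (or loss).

Tabulate TR − TC: q=0: -123; q=1: -55; q=2: 21; q=3: 91; q=4: 159; q=5: 219; q=6: 255; q=7: 267; q=8: 254; q=9: 203.
Profit is maximized at q = 7. AVC there is 303/7 = $43.29 ≤ P, so producing beats shutting down (which would give -$123).

q = 7; profit = $267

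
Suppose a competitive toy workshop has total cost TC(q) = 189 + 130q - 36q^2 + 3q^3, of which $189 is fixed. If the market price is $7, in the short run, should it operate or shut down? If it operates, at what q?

Shut down

From TC, MC = TC'(q) = 130 - 72q + 9q^2 and AVC = VC/q = 130 - 36q + 3q^2.
AVC is minimized where dAVC/dq = -36 + 6q = 0, at q = 6; min AVC = 130 - 36·6 + 3·6^2 = $22.
With P < min AVC ($7 < $22), every unit sold adds to the loss.
Shutting down limits the loss to fixed cost, $189.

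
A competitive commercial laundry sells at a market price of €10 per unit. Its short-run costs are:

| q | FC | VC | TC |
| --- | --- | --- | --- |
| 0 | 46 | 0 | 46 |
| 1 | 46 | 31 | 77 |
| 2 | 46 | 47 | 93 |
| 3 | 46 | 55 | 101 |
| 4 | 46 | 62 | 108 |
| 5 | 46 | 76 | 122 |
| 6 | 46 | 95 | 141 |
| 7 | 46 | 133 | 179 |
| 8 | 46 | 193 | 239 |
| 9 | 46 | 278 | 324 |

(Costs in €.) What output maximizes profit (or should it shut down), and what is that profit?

q = 0 (shut down); profit = -€46

Compute π = P·q − TC at each output: q=0: -46; q=1: -67; q=2: -73; q=3: -71; q=4: -68; q=5: -72; q=6: -81; q=7: -109; q=8: -159; q=9: -234.
Profit is highest at q = 0. Equivalently, the lowest AVC in the table is 76/5 ≈ €15.20 at q = 5, and P = €10 falls below it — price never covers variable cost, so the firm shuts down and loses only its fixed cost.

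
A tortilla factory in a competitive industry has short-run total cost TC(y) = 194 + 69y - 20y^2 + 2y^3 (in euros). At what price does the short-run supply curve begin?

Short-run supply begins at min AVC. From VC = 69y - 20y^2 + 2y^3, AVC = 69 - 20y + 2y^2.
At the minimum of AVC, MC = AVC. MC = 69 - 40y + 6y^2; setting MC = AVC gives 4y^2 - 20y = 0, so y = 5. min AVC = 19.
So the shutdown price is €19.

€19 per unit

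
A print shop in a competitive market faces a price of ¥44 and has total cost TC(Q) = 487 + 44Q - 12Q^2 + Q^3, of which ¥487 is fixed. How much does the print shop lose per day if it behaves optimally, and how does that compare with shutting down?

Profit = -¥231 at Q = 8

AVC = 44 - 12Q + Q^2; min AVC = ¥8 at Q = 6. Since P = ¥44 ≥ min AVC, the firm produces.
MC = 44 - 24Q + 3Q^2. Setting P = MC and taking the root on the rising branch gives Q* = 8.
TR = 44·8 = 352. TC = 487 + 96 = 583. Profit = 352 − 583 = -¥231.
Shutting down would mean losing the fixed cost of ¥487, so operating at a loss of ¥231 is better by ¥256.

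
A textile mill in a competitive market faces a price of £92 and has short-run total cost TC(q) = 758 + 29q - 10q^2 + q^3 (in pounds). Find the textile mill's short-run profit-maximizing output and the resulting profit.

Profit = -£110 at q = 9

AVC = 29 - 10q + q^2 has its minimum £4 at q = 5; price £92 clears that bar, so the firm operates.
MC = 29 - 20q + 3q^2. Setting P = MC and taking the root on the rising branch gives q* = 9.
TR = 92·9 = 828. TC = 758 + 180 = 938. Profit = 828 − 938 = -£110.
Shutting down would mean losing the fixed cost of £758, so operating at a loss of £110 is better by £648.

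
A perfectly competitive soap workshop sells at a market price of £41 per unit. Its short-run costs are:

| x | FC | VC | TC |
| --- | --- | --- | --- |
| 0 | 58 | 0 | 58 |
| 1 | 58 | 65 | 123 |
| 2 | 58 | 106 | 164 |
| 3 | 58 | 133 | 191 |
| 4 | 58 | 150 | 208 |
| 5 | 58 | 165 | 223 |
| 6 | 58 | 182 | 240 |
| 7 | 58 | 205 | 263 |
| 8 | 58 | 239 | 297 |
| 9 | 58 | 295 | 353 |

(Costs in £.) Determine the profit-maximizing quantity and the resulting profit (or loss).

Compute π = P·x − TC at each output: x=0: -58; x=1: -82; x=2: -82; x=3: -68; x=4: -44; x=5: -18; x=6: 6; x=7: 24; x=8: 31; x=9: 16.
Profit is maximized at x = 8. AVC there is 239/8 = £29.88 ≤ P, so producing beats shutting down (which would give -£58).

x = 8; profit = £31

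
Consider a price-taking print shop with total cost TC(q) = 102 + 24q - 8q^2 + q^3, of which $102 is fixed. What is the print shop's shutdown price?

$8 per unit

Short-run supply begins at min AVC. From VC = 24q - 8q^2 + q^3, AVC = 24 - 8q + q^2.
At the minimum of AVC, MC = AVC. MC = 24 - 16q + 3q^2; setting MC = AVC gives 2q^2 - 8q = 0, so q = 4. min AVC = 8.
The firm shuts down for any P below $8.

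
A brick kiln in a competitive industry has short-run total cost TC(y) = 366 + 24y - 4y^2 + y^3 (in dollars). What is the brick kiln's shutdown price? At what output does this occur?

The firm shuts down when price falls below the minimum of average variable cost. AVC = VC/y = 24 - 4y + y^2.
dAVC/dy = -4 + 2y = 0 gives y = 2. min AVC = 24 - 4·2 + 2^2 = 20.
For P < $20 the firm produces nothing.

$20 per unit, at y = 2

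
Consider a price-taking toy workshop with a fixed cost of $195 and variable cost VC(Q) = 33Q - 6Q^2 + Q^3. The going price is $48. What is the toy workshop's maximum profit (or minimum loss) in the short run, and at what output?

AVC = 33 - 6Q + Q^2 has its minimum $24 at Q = 3; price $48 clears that bar, so the firm operates.
With MC = 33 - 12Q + 3Q^2, P = MC on the upward-sloping part at Q* = 5.
TR = 48·5 = 240. TC = 195 + 140 = 335. Profit = 240 − 335 = -$95.
Shutting down would mean losing the fixed cost of $195, so operating at a loss of $95 is better by $100.

Profit = -$95 at Q = 5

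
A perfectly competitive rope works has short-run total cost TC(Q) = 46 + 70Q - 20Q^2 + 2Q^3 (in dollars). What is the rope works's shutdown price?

The shutdown price is the minimum of AVC. VC = 70Q - 20Q^2 + 2Q^3, so AVC = 70 - 20Q + 2Q^2.
At the minimum of AVC, MC = AVC. MC = 70 - 40Q + 6Q^2; setting MC = AVC gives 4Q^2 - 20Q = 0, so Q = 5. min AVC = 20.
So the shutdown price is $20.

$20 per unit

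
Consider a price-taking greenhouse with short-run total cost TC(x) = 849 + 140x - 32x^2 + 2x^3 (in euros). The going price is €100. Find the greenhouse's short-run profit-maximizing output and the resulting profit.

Profit = -€49 at x = 10

AVC = 140 - 32x + 2x^2 has its minimum €12 at x = 8; price €100 clears that bar, so the firm operates.
With MC = 140 - 64x + 6x^2, P = MC on the upward-sloping part at x* = 10.
TR = 100·10 = 1000. TC = 849 + 200 = 1049. Profit = 1000 − 1049 = -€49.
Shutting down would mean losing the fixed cost of €849, so operating at a loss of €49 is better by €800.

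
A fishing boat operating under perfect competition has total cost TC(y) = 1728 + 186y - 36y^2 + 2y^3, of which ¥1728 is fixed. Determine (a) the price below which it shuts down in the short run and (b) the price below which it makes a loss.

AVC = 186 - 36y + 2y^2; minimized at y = 9, giving min AVC = ¥24. That is the shutdown price.
ATC = 1728/y + 186 - 36y + 2y^2. Setting dATC/dy = −1728/y^2 − 36 + 4y = 0 gives y = 12 (since 4·12^3 − 36·12^2 = 1728).
min ATC = 1728/12 + 186 − 36·12 + 2·12^2 = ¥186. That is the break-even price.
For ¥24 ≤ P < ¥186 the firm produces at a loss; below ¥24 it shuts down.

Shutdown price = ¥24; break-even price = ¥186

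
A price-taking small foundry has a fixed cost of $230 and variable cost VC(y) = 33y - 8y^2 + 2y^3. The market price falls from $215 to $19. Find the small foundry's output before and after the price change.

AVC = 33 - 8y + 2y^2, minimized at y = 2 where min AVC = $25. MC = 33 - 16y + 6y^2.
With P = $215 above the shutdown price, P = MC gives y = 7.
At P = $19 < min AVC = $25, price no longer covers variable cost at any output, so the firm shuts down: y = 0.

Output falls from 7 to 0 (the firm shuts down)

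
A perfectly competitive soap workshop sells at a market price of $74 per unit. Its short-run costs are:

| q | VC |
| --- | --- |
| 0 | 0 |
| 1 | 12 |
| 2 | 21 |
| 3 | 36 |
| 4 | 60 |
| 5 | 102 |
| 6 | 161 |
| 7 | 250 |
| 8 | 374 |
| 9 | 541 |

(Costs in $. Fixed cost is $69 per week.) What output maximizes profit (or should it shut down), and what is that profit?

Profit at each row (π = 74q − TC): q=0: -69; q=1: -7; q=2: 58; q=3: 117; q=4: 167; q=5: 199; q=6: 214; q=7: 199; q=8: 149; q=9: 56.
Profit is maximized at q = 6. AVC there is 161/6 = $26.83 ≤ P, so producing beats shutting down (which would give -$69).

q = 6; profit = $214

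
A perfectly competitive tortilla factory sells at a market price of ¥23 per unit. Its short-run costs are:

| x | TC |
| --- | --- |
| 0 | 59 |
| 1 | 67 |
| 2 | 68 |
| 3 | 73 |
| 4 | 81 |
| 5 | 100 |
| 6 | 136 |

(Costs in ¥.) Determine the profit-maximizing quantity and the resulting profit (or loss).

Compute π = P·x − TC at each output: x=0: -59; x=1: -44; x=2: -22; x=3: -4; x=4: 11; x=5: 15; x=6: 2.
Profit is maximized at x = 5. AVC there is 41/5 = ¥8.20 ≤ P, so producing beats shutting down (which would give -¥59).

x = 5; profit = ¥15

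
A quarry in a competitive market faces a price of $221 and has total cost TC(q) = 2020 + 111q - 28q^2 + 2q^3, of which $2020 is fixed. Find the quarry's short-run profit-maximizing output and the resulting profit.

Profit = -$84 at q = 11

AVC = 111 - 28q + 2q^2 has its minimum $13 at q = 7; price $221 clears that bar, so the firm operates.
MC = 111 - 56q + 6q^2. Setting P = MC and taking the root on the rising branch gives q* = 11.
TR = 221·11 = 2431. TC = 2020 + 495 = 2515. Profit = 2431 − 2515 = -$84.
Shutting down would mean losing the fixed cost of $2020, so operating at a loss of $84 is better by $1936.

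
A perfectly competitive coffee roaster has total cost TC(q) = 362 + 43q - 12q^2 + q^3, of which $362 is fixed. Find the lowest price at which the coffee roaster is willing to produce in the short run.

$7 per unit

The shutdown price is the minimum of AVC. VC = 43q - 12q^2 + q^3, so AVC = 43 - 12q + q^2.
At the minimum of AVC, MC = AVC. MC = 43 - 24q + 3q^2; setting MC = AVC gives 2q^2 - 12q = 0, so q = 6. min AVC = 7.
For P < $7 the firm produces nothing.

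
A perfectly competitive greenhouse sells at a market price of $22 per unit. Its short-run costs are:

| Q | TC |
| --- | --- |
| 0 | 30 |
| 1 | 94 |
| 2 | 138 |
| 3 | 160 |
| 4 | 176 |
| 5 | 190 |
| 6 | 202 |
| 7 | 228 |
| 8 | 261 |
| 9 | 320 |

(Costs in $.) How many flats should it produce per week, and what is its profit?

Q = 0 (shut down); profit = -$30

Profit at each row (π = 22Q − TC): Q=0: -30; Q=1: -72; Q=2: -94; Q=3: -94; Q=4: -88; Q=5: -80; Q=6: -70; Q=7: -74; Q=8: -85; Q=9: -122.
Profit is highest at Q = 0. Equivalently, the lowest AVC in the table is 198/7 ≈ $28.29 at Q = 7, and P = $22 falls below it — price never covers variable cost, so the firm shuts down and loses only its fixed cost.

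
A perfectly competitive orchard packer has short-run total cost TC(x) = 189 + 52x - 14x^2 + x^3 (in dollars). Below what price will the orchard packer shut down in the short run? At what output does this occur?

$3 per unit, at x = 7

Short-run supply begins at min AVC. From VC = 52x - 14x^2 + x^3, AVC = 52 - 14x + x^2.
At the minimum of AVC, MC = AVC. MC = 52 - 28x + 3x^2; setting MC = AVC gives 2x^2 - 14x = 0, so x = 7. min AVC = 3.
So the shutdown price is $3.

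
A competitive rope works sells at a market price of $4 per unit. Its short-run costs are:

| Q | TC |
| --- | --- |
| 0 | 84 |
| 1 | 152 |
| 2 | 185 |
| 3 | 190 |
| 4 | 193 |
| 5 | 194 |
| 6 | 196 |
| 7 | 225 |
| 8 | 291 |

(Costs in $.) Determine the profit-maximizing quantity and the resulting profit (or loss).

Q = 0 (shut down); profit = -$84

Profit at each row (π = 4Q − TC): Q=0: -84; Q=1: -148; Q=2: -177; Q=3: -178; Q=4: -177; Q=5: -174; Q=6: -172; Q=7: -197; Q=8: -259.
Profit is highest at Q = 0. Equivalently, the lowest AVC in the table is 112/6 ≈ $18.67 at Q = 6, and P = $4 falls below it — price never covers variable cost, so the firm shuts down and loses only its fixed cost.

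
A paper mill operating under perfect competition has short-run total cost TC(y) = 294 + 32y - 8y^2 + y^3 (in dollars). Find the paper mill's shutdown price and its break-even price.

AVC = 32 - 8y + y^2; minimized at y = 4, giving min AVC = $16. That is the shutdown price.
ATC = 294/y + 32 - 8y + y^2. Setting dATC/dy = −294/y^2 − 8 + 2y = 0 gives y = 7 (since 2·7^3 − 8·7^2 = 294).
min ATC = 294/7 + 32 − 8·7 + 7^2 = $67. That is the break-even price.
For $16 ≤ P < $67 the firm produces at a loss; below $16 it shuts down.

Shutdown price = $16; break-even price = $67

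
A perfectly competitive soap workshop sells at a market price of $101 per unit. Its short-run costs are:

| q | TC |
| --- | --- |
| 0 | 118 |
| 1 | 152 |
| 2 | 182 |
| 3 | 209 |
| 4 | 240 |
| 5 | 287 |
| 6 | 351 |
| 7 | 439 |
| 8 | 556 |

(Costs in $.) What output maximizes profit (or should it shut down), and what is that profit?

Compute π = P·q − TC at each output: q=0: -118; q=1: -51; q=2: 20; q=3: 94; q=4: 164; q=5: 218; q=6: 255; q=7: 268; q=8: 252.
Profit is maximized at q = 7. AVC there is 321/7 = $45.86 ≤ P, so producing beats shutting down (which would give -$118).

q = 7; profit = $268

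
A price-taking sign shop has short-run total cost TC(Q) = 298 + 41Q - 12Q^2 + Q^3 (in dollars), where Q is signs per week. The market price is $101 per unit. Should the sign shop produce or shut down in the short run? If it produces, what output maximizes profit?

Produce at Q = 10

From TC, MC = TC'(Q) = 41 - 24Q + 3Q^2 and AVC = VC/Q = 41 - 12Q + Q^2.
The AVC parabola has its vertex at Q = 12/2 = 6, where AVC = 41 - 12·6 + 6^2 = $5.
Since P = $101 ≥ min AVC = $5, price covers variable cost and the firm should produce.
P = MC gives -60 - 24Q + 3Q^2 = 0, with roots -2 and 10. Take the larger (rising MC): Q* = 10.
Check: AVC at Q = 10 is $21 ≤ P, so revenue covers variable cost.
Profit = P·Q − TC = 101·10 − 508 = $502.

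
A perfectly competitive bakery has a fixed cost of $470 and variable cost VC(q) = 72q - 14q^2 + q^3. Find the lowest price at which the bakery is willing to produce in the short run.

$23 per unit

Short-run supply begins at min AVC. From VC = 72q - 14q^2 + q^3, AVC = 72 - 14q + q^2.
dAVC/dq = -14 + 2q = 0 gives q = 7. min AVC = 72 - 14·7 + 7^2 = 23.
So the shutdown price is $23.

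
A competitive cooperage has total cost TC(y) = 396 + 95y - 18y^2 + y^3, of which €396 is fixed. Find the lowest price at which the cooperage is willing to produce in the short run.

Short-run supply begins at min AVC. From VC = 95y - 18y^2 + y^3, AVC = 95 - 18y + y^2.
dAVC/dy = -18 + 2y = 0 gives y = 9. min AVC = 95 - 18·9 + 9^2 = 14.
So the shutdown price is €14.

€14 per unit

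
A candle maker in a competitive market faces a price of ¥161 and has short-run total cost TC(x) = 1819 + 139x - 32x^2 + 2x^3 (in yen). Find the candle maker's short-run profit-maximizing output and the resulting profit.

AVC = 139 - 32x + 2x^2 has its minimum ¥11 at x = 8; price ¥161 clears that bar, so the firm operates.
MC = 139 - 64x + 6x^2. Setting P = MC and taking the root on the rising branch gives x* = 11.
TR = 161·11 = 1771. TC = 1819 + 319 = 2138. Profit = 1771 − 2138 = -¥367.
By producing, the firm covers all variable cost plus ¥1452 of fixed cost; shutting down would lose the full ¥1819.

Profit = -¥367 at x = 11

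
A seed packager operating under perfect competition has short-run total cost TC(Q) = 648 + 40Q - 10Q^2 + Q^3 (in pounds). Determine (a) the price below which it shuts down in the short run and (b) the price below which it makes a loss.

AVC = 40 - 10Q + Q^2; minimized at Q = 5, giving min AVC = £15. That is the shutdown price.
ATC = 648/Q + 40 - 10Q + Q^2. Setting dATC/dQ = −648/Q^2 − 10 + 2Q = 0 gives Q = 9 (since 2·9^3 − 10·9^2 = 648).
min ATC = 648/9 + 40 − 10·9 + 9^2 = £103. That is the break-even price.
For £15 ≤ P < £103 the firm produces at a loss; below £15 it shuts down.

Shutdown price = £15; break-even price = £103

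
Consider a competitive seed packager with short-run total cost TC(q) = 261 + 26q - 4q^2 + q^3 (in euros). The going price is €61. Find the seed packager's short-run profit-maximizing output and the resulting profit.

AVC = 26 - 4q + q^2; min AVC = €22 at q = 2. Since P = €61 ≥ min AVC, the firm produces.
MC = 26 - 8q + 3q^2. Setting P = MC and taking the root on the rising branch gives q* = 5.
TR = 61·5 = 305. TC = 261 + 155 = 416. Profit = 305 − 416 = -€111.
That loss of €111 beats the €261 the firm would lose by shutting down; producing recovers €150 of fixed cost.

Profit = -€111 at q = 5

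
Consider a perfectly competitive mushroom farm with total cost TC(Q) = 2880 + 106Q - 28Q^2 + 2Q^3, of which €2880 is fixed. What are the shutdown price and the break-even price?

Shutdown price = €8; break-even price = €298

AVC = 106 - 28Q + 2Q^2; minimized at Q = 7, giving min AVC = €8. That is the shutdown price.
ATC = 2880/Q + 106 - 28Q + 2Q^2. Setting dATC/dQ = −2880/Q^2 − 28 + 4Q = 0 gives Q = 12 (since 4·12^3 − 28·12^2 = 2880).
min ATC = 2880/12 + 106 − 28·12 + 2·12^2 = €298. That is the break-even price.
Between these two prices the firm operates at a loss; above €298 it earns a profit.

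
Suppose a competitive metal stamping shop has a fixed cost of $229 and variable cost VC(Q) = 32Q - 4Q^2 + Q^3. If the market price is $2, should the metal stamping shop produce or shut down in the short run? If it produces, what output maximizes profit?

Variable cost is VC = 32Q - 4Q^2 + Q^3, so AVC = VC/Q = 32 - 4Q + Q^2 and MC = dTC/dQ = 32 - 8Q + 3Q^2.
AVC hits its minimum where MC = AVC, at Q = 2, giving min AVC = 32 - 4·2 + 2^2 = $28.
P = $2 lies below min AVC = $28; no output level covers variable cost.
Best response: produce nothing and absorb the $229 fixed cost.

Shut down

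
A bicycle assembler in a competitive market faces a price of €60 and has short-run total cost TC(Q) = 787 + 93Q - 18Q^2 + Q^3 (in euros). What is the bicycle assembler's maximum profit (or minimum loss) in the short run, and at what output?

Profit = -€303 at Q = 11

AVC = 93 - 18Q + Q^2 has its minimum €12 at Q = 9; price €60 clears that bar, so the firm operates.
MC = 93 - 36Q + 3Q^2. Setting P = MC and taking the root on the rising branch gives Q* = 11.
TR = 60·11 = 660. TC = 787 + 176 = 963. Profit = 660 − 963 = -€303.
By producing, the firm covers all variable cost plus €484 of fixed cost; shutting down would lose the full €787.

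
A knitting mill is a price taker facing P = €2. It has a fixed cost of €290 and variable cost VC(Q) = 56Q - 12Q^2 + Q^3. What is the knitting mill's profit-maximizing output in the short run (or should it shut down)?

Shut down

Strip out fixed cost: VC = 56Q - 12Q^2 + Q^3. Then AVC = 56 - 12Q + Q^2 and MC = 56 - 24Q + 3Q^2.
AVC is minimized where dAVC/dQ = -12 + 2Q = 0, at Q = 6; min AVC = 56 - 12·6 + 6^2 = €20.
P = €2 lies below min AVC = €20; no output level covers variable cost.
The firm minimizes its loss by shutting down and losing only its fixed cost of €290.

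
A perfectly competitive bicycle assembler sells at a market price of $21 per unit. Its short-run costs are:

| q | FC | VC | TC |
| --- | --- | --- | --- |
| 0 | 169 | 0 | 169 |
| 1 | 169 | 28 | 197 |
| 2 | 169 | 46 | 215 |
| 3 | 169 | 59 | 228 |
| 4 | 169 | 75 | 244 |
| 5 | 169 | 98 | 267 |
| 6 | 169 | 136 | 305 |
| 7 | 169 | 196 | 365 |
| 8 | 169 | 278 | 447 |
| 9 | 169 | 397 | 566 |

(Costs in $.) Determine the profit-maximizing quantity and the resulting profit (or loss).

q = 4; profit = -$160

Compute π = P·q − TC at each output: q=0: -169; q=1: -176; q=2: -173; q=3: -165; q=4: -160; q=5: -162; q=6: -179; q=7: -218; q=8: -279; q=9: -377.
Profit is maximized at q = 4. AVC there is 75/4 = $18.75 ≤ P, so producing beats shutting down (which would give -$169).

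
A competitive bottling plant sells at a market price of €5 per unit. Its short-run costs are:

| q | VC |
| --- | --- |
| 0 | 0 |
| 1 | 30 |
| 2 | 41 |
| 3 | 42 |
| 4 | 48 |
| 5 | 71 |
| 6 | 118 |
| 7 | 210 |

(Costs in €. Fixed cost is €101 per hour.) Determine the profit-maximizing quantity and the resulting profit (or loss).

Profit at each row (π = 5q − TC): q=0: -101; q=1: -126; q=2: -132; q=3: -128; q=4: -129; q=5: -147; q=6: -189; q=7: -276.
Profit is highest at q = 0. Equivalently, the lowest AVC in the table is 48/4 ≈ €12 at q = 4, and P = €5 falls below it — price never covers variable cost, so the firm shuts down and loses only its fixed cost.

q = 0 (shut down); profit = -€101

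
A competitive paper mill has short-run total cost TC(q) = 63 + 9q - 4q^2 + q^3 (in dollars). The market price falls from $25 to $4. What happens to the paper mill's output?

Output falls from 4 to 0 (the firm shuts down)

MC = 9 - 8q + 3q^2; the shutdown threshold is min AVC = $5 (at q = 2).
At P = $25 ≥ min AVC, set P = MC on the rising branch: q = 4.
At P = $4 < min AVC = $5, price no longer covers variable cost at any output, so the firm shuts down: q = 0.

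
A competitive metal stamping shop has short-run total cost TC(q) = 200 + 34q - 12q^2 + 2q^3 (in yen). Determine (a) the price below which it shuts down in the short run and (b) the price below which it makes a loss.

Shutdown price = ¥16; break-even price = ¥64

AVC = 34 - 12q + 2q^2; minimized at q = 3, giving min AVC = ¥16. That is the shutdown price.
ATC = 200/q + 34 - 12q + 2q^2. Setting dATC/dq = −200/q^2 − 12 + 4q = 0 gives q = 5 (since 4·5^3 − 12·5^2 = 200).
min ATC = 200/5 + 34 − 12·5 + 2·5^2 = ¥64. That is the break-even price.
For ¥16 ≤ P < ¥64 the firm produces at a loss; below ¥16 it shuts down.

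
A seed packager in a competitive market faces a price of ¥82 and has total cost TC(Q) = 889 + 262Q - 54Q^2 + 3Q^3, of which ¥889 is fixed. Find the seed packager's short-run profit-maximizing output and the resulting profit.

Profit = -¥289 at Q = 10

AVC = 262 - 54Q + 3Q^2; min AVC = ¥19 at Q = 9. Since P = ¥82 ≥ min AVC, the firm produces.
MC = 262 - 108Q + 9Q^2. Setting P = MC and taking the root on the rising branch gives Q* = 10.
TR = 82·10 = 820. TC = 889 + 220 = 1109. Profit = 820 − 1109 = -¥289.
That loss of ¥289 beats the ¥889 the firm would lose by shutting down; producing recovers ¥600 of fixed cost.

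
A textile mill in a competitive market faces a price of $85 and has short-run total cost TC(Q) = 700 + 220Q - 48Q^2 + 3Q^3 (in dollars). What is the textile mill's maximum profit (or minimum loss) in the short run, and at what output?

Profit = -$214 at Q = 9

AVC = 220 - 48Q + 3Q^2; min AVC = $28 at Q = 8. Since P = $85 ≥ min AVC, the firm produces.
With MC = 220 - 96Q + 9Q^2, P = MC on the upward-sloping part at Q* = 9.
TR = 85·9 = 765. TC = 700 + 279 = 979. Profit = 765 − 979 = -$214.
That loss of $214 beats the $700 the firm would lose by shutting down; producing recovers $486 of fixed cost.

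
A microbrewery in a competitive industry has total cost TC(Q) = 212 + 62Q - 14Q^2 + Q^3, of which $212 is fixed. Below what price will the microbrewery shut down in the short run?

The firm shuts down when price falls below the minimum of average variable cost. AVC = VC/Q = 62 - 14Q + Q^2.
At the minimum of AVC, MC = AVC. MC = 62 - 28Q + 3Q^2; setting MC = AVC gives 2Q^2 - 14Q = 0, so Q = 7. min AVC = 13.
The firm shuts down for any P below $13.

$13 per unit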